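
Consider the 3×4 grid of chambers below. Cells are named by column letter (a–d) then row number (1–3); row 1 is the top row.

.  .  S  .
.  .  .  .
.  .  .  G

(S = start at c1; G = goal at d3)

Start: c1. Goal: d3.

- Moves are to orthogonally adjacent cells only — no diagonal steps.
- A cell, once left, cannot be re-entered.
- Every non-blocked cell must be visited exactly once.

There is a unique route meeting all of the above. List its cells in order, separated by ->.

Need to visit all 12 open cells exactly once, starting at c1 and ending at d3.
Route from c1: right 1 to d1, down 1 to d2, left 2 to b2, up 1 to b1, left 1 to a1, down 2 to a3, right 3 to d3 — 11 moves in all.
Check: all 12 open cells covered.

c1 -> d1 -> d2 -> c2 -> b2 -> b1 -> a1 -> a2 -> a3 -> b3 -> c3 -> d3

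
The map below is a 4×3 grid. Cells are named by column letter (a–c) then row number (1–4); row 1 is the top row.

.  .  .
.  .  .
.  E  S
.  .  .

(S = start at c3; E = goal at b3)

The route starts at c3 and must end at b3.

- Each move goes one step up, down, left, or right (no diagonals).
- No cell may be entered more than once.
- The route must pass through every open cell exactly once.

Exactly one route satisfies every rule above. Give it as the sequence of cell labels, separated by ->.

Need to visit all 12 open cells exactly once, starting at c3 and ending at b3.
Cell a4 has only two open neighbours (a3 and b4), so the path must pass straight through it: one of those is the cell it's entered from and the other is where it exits.
Route from c3: down 1 to c4, left 2 to a4, up 3 to a1, right 2 to c1, down 1 to c2, left 1 to b2, down 1 to b3 — 11 moves in all.
Check: all 12 open cells covered.

c3 -> c4 -> b4 -> a4 -> a3 -> a2 -> a1 -> b1 -> c1 -> c2 -> b2 -> b3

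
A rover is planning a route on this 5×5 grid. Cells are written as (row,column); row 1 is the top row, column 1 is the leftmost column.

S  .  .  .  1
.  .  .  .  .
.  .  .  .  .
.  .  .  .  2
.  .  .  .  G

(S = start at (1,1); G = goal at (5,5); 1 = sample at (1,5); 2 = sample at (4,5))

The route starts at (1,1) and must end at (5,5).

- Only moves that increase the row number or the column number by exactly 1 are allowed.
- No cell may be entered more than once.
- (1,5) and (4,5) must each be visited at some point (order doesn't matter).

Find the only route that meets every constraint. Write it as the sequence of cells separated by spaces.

Moves only go right or down, so the column and row indices never decrease.
Route from (1,1): 4× right (reaching (1,5)), 4× down (reaching (5,5)) — 8 moves in all.
Check: all required cells visited.

(1,1) (1,2) (1,3) (1,4) (1,5) (2,5) (3,5) (4,5) (5,5)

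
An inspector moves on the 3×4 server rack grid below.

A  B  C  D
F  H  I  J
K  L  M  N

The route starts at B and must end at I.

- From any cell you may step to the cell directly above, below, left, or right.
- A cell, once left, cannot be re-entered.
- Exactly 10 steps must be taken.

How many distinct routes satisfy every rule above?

Need simple routes of exactly 10 moves from B to I (Manhattan distance 2, so 4 moves are spent on a detour and 4 undoing it).
Enumerating: B H F K L M N J D C I | B A F K L M N J D C I | B A F H L M N J D C I | B C D J N M L K F H I.
That gives 4 routes.

4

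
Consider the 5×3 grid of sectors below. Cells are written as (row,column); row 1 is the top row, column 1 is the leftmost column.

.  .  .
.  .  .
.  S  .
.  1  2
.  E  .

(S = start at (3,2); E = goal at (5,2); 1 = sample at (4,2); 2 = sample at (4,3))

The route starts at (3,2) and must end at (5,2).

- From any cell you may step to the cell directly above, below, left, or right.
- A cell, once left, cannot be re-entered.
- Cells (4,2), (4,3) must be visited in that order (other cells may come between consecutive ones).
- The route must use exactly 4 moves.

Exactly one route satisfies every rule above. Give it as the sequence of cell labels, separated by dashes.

(3,2) - (4,2) - (4,3) - (5,3) - (5,2)

The waypoints must appear in the order (4,2), (4,3), with no cell reused.
Route from (3,2): down to (4,2), right to (4,3), down to (5,3), left to (5,2) — 4 moves in all.
Check: order respected (1 at step 1, 2 at step 2); 4 moves as required.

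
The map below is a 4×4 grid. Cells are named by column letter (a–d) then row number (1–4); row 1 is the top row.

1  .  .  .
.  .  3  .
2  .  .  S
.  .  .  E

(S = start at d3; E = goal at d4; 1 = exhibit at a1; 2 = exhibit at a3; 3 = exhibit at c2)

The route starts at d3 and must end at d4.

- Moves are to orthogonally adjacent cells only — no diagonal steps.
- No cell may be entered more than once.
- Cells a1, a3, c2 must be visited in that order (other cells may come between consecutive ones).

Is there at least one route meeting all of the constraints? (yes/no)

One route that works: d3 → d2 → d1 → c1 → b1 → a1 → a2 → a3 → b3 → b2 → c2 → c3 → c4 → d4.

yes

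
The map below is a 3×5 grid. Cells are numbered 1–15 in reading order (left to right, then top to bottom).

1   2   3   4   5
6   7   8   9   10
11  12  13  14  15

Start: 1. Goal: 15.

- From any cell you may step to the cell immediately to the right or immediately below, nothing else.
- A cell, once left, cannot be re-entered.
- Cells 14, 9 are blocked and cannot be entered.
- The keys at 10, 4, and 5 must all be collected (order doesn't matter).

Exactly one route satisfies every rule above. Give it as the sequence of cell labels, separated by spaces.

Moves only go right or down, so the column and row indices never decrease.
Route from 1: right 4 to 5, down 2 to 15 — 6 moves in all.
Check: all required cells visited.

1 2 3 4 5 10 15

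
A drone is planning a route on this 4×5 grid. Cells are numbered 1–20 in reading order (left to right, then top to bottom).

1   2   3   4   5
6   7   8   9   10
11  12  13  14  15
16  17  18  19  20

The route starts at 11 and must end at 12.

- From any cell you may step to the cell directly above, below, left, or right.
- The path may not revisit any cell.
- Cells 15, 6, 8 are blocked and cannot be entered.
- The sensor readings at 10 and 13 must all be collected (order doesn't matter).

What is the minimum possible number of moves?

Any route passes through 10 and 13 in some order between 11 and 12. Summing Manhattan distances along each leg and taking the cheapest ordering (11 → 10 → 13 → 12) gives a lower bound of 5 + 3 + 1 = 9 moves.
The shortest route satisfying every rule uses 13 moves: 11 → 16 → 17 → 18 → 13 → 14 → 9 → 10 → 5 → 4 → 3 → 2 → 7 → 12.
The no-revisit rule (legs can't share cells) pushes the minimum above the 9-move bound; an exhaustive check rules out every length from 9 to 12 (on a 4-connected grid the length of any start-to-goal walk has the same parity as the Manhattan bound, so only lengths 9, 11, 13, … need checking), leaving 13 as the minimum.

13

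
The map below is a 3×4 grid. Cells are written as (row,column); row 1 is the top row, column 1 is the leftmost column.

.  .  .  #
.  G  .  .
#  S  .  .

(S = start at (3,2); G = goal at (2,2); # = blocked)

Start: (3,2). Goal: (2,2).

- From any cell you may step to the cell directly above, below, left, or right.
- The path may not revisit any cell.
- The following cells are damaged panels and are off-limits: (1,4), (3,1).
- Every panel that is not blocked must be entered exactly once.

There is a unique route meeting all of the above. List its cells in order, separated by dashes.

(3,2) - (3,3) - (3,4) - (2,4) - (2,3) - (1,3) - (1,2) - (1,1) - (2,1) - (2,2)

Need to visit all 10 open cells exactly once, starting at (3,2) and ending at (2,2).
Route from (3,2): right 2 to (3,4), up 1 to (2,4), left 1 to (2,3), up 1 to (1,3), left 2 to (1,1), down 1 to (2,1), right 1 to (2,2) — 9 moves in all.
Check: all 10 open cells covered.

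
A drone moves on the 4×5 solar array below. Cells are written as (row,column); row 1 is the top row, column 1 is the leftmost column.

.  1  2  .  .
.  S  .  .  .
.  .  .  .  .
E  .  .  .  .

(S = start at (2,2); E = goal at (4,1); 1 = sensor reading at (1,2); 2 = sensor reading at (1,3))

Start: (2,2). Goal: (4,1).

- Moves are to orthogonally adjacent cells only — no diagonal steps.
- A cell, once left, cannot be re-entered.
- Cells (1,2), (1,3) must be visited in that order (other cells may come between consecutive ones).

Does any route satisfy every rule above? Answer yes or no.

yes

One route that works: (2,2) → (1,2) → (1,3) → (2,3) → (3,3) → (4,3) → (4,2) → (4,1).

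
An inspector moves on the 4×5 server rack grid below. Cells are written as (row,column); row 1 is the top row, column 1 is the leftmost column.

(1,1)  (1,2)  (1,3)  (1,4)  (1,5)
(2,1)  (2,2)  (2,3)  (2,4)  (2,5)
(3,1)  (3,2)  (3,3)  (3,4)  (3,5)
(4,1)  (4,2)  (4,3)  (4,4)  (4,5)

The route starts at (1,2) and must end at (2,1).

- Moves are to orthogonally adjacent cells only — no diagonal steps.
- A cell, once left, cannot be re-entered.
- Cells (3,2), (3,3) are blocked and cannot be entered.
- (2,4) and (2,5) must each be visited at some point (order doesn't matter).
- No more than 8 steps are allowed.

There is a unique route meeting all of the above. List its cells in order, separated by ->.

(1,2) -> (1,3) -> (1,4) -> (1,5) -> (2,5) -> (2,4) -> (2,3) -> (2,2) -> (2,1)

The 8-move cap with required stops at (2,4), (2,5) leaves no slack for detours.
Route from (1,2): 3× right (reaching (1,5)), down to (2,5), 4× left (reaching (2,1)) — 8 moves in all.
Check: all required cells visited; 8 ≤ 8 moves.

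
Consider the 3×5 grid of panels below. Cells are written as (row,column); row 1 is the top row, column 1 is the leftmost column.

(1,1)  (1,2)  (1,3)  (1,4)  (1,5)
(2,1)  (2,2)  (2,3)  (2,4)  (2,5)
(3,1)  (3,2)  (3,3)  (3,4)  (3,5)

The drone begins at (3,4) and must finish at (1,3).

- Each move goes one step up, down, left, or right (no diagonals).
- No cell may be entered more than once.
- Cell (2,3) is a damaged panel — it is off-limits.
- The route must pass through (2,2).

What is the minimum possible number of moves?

5

Any route passes through (2,2) somewhere between (3,4) and (1,3). Summing Manhattan distances along the two legs ((3,4) → (2,2) → (1,3)) gives a lower bound of 3 + 2 = 5 moves.
A route of 5 moves achieves this: (3,4) → (3,3) → (3,2) → (2,2) → (1,2) → (1,3).
Since 5 matches the lower bound, it is optimal.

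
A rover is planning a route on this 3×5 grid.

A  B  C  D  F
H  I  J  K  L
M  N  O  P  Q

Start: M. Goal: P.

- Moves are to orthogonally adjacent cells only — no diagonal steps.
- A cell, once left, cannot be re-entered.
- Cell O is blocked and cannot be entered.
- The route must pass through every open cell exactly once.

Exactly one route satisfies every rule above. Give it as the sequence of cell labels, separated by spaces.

M N I H A B C J K D F L Q P

Need to visit all 14 open cells exactly once, starting at M and ending at P.
Route from M: right 1 to N, up 1 to I, left 1 to H, up 1 to A, right 2 to C, down 1 to J, right 1 to K, up 1 to D, right 1 to F, down 2 to Q, left 1 to P — 13 moves in all.
Check: all 14 open cells covered.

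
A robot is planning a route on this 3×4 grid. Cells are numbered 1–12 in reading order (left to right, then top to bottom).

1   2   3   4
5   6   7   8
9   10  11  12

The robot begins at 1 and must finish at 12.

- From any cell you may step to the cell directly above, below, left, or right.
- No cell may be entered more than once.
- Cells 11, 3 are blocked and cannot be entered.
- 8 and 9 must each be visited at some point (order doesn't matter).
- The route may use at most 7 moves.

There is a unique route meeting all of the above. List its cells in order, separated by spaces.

1 5 9 10 6 7 8 12

The budget equals the shortest possible length, so every move has to be on a shortest route through the required cells.
Route from 1: 2× down (reaching 9), right to 10, up to 6, 2× right (reaching 8), down to 12 — 7 moves in all.
Check: all required cells visited; 7 ≤ 7 moves.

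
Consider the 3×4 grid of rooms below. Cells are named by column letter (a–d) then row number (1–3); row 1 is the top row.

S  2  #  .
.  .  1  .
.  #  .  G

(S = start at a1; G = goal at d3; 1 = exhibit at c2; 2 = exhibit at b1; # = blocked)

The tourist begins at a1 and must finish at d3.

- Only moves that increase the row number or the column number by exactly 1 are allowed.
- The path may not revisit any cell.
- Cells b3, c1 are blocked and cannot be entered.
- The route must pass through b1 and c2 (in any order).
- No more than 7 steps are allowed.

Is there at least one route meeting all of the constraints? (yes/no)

One route that works: a1 → b1 → b2 → c2 → c3 → d3.

yes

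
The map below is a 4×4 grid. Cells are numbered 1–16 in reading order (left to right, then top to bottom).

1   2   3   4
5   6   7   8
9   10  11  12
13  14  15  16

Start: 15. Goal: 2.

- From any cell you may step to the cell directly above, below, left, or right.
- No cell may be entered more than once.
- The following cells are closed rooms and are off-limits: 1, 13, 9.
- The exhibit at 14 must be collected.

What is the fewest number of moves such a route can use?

Any route passes through 14 somewhere between 15 and 2. Summing Manhattan distances along the two legs (15 → 14 → 2) gives a lower bound of 1 + 3 = 4 moves.
A route of 4 moves achieves this: 15 → 14 → 10 → 6 → 2.
Since 4 matches the lower bound, it is optimal.

4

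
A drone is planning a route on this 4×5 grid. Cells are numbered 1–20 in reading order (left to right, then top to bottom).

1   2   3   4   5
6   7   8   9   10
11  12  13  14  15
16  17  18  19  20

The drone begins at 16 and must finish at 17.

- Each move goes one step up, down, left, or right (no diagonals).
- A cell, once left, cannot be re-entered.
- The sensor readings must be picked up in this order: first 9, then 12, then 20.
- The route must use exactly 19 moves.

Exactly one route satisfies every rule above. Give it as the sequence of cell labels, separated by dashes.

The waypoints must appear in the order 9, 12, 20, with no cell reused.
Route from 16: 3× up (reaching 1), 4× right (reaching 5), down to 10, 3× left (reaching 7), down to 12, 3× right (reaching 15), down to 20, 3× left (reaching 17) — 19 moves in all.
Check: order respected (9 at step 9, 12 at step 12, 20 at step 16); 19 moves as required.

16 - 11 - 6 - 1 - 2 - 3 - 4 - 5 - 10 - 9 - 8 - 7 - 12 - 13 - 14 - 15 - 20 - 19 - 18 - 17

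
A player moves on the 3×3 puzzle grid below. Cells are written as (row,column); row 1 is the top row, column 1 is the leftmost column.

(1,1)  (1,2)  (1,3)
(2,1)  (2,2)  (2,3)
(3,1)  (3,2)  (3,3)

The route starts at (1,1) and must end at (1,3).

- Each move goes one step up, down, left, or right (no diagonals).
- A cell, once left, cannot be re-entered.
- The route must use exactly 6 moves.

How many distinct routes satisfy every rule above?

5

Need simple routes of exactly 6 moves from (1,1) to (1,3) (Manhattan distance 2, so 2 moves are spent on a detour and 2 undoing it).
Enumerating: (1,1) (2,1) (3,1) (3,2) (2,2) (1,2) (1,3) | (1,1) (2,1) (3,1) (3,2) (2,2) (2,3) (1,3) | (1,1) (2,1) (3,1) (3,2) (3,3) (2,3) (1,3) | (1,1) (2,1) (2,2) (3,2) (3,3) (2,3) (1,3) | (1,1) (1,2) (2,2) (3,2) (3,3) (2,3) (1,3).
That gives 5 routes.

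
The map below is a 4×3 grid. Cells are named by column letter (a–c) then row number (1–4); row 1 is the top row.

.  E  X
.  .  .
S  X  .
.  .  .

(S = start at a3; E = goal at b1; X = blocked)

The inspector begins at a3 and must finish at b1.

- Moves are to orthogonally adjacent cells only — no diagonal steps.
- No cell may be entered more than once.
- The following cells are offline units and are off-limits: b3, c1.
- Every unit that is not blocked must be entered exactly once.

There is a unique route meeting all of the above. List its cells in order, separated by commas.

Need to visit all 10 open cells exactly once, starting at a3 and ending at b1.
Cell a4 has only two open neighbours (a3 and b4), so the path must pass straight through it: one of those is the cell it's entered from and the other is where it exits.
Route from a3: down 1 to a4, right 2 to c4, up 2 to c2, left 2 to a2, up 1 to a1, right 1 to b1 — 9 moves in all.
Check: all 10 open cells covered.

a3, a4, b4, c4, c3, c2, b2, a2, a1, b1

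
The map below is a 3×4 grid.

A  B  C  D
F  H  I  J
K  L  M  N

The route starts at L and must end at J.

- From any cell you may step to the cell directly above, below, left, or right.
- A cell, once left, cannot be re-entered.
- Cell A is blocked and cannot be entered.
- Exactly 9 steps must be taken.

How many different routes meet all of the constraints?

1

Need simple routes of exactly 9 moves from L to J (Manhattan distance 3, so 3 moves are spent on a detour and 3 undoing it).
Enumerating: L K F H B C I M N J.
That gives 1 route.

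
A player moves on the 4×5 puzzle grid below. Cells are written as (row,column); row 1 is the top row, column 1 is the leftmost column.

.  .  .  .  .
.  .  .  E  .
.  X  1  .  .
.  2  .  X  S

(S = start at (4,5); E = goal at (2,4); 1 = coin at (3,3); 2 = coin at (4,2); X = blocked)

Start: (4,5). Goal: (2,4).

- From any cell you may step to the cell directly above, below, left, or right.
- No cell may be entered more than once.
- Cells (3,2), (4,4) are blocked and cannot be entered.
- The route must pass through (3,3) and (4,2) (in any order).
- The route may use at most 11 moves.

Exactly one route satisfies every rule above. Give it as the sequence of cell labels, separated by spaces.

Any route must reach (3,3) and (4,2) and still end at (2,4) within 11 moves, so the order of the required stops is forced.
Route from (4,5): up to (3,5), 2× left (reaching (3,3)), down to (4,3), 2× left (reaching (4,1)), 2× up (reaching (2,1)), 3× right (reaching (2,4)) — 11 moves in all.
Check: all required cells visited; 11 ≤ 11 moves.

(4,5) (3,5) (3,4) (3,3) (4,3) (4,2) (4,1) (3,1) (2,1) (2,2) (2,3) (2,4)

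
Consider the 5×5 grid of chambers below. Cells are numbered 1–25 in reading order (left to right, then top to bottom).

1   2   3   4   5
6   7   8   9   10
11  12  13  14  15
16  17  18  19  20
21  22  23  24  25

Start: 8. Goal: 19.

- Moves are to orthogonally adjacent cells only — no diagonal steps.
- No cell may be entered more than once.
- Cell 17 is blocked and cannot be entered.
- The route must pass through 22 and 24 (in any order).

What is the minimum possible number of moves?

Any route passes through 22 and 24 in some order between 8 and 19. Summing Manhattan distances along each leg and taking the cheapest ordering (8 → 22 → 24 → 19) gives a lower bound of 4 + 2 + 1 = 7 moves.
The shortest route satisfying every rule uses 9 moves: 8 → 13 → 12 → 11 → 16 → 21 → 22 → 23 → 24 → 19.
The no-revisit rule (legs can't share cells) pushes the minimum above the 7-move bound; an exhaustive check rules out every length from 7 to 8, leaving 9 as the minimum.

9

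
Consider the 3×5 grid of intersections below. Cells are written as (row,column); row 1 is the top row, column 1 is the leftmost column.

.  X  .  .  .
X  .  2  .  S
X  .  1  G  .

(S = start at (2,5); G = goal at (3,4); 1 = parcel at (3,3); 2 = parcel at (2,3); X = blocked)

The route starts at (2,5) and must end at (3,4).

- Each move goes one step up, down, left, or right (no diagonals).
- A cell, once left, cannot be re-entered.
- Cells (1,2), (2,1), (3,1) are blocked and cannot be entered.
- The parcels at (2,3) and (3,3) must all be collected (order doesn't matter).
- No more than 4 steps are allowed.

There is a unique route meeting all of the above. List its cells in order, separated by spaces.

(2,5) (2,4) (2,3) (3,3) (3,4)

The 4-move cap with required stops at (2,3), (3,3) leaves no slack for detours.
Route from (2,5): left 2 to (2,3), down 1 to (3,3), right 1 to (3,4) — 4 moves in all.
Check: all required cells visited; 4 ≤ 4 moves.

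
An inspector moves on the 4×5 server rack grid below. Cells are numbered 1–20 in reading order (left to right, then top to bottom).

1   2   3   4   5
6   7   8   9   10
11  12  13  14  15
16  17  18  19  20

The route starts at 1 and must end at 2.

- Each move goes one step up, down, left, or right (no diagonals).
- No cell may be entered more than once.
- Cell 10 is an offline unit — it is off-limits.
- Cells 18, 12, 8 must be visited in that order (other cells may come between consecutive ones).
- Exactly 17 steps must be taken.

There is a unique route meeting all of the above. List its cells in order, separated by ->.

1 -> 6 -> 11 -> 16 -> 17 -> 18 -> 19 -> 20 -> 15 -> 14 -> 13 -> 12 -> 7 -> 8 -> 9 -> 4 -> 3 -> 2

The waypoints must appear in the order 18, 12, 8, with no cell reused.
Route from 1: 3× down (reaching 16), 4× right (reaching 20), up to 15, 3× left (reaching 12), up to 7, 2× right (reaching 9), up to 4, 2× left (reaching 2) — 17 moves in all.
Check: order respected (18 at step 5, 12 at step 11, 8 at step 13); 17 moves as required.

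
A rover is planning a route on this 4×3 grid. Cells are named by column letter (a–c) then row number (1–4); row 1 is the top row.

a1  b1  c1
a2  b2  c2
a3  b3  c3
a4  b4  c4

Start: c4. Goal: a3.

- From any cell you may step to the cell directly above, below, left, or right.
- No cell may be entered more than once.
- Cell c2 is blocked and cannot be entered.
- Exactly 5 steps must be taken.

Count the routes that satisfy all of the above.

Need simple routes of exactly 5 moves from c4 to a3 (Manhattan distance 3, so 1 moves are spent on a detour and 1 undoing it).
Enumerating: c4 c3 b3 b2 a2 a3 | c4 c3 b3 b4 a4 a3 | c4 b4 b3 b2 a2 a3.
That gives 3 routes.

3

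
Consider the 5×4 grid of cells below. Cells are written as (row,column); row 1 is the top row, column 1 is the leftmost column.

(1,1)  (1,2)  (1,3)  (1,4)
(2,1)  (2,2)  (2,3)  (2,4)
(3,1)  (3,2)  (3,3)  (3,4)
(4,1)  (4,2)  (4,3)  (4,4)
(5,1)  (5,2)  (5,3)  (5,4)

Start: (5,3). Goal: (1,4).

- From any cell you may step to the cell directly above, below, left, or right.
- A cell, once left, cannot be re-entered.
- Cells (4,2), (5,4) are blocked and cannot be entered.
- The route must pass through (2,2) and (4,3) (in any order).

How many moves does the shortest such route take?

7

Any route passes through (2,2) and (4,3) in some order between (5,3) and (1,4). Summing Manhattan distances along each leg and taking the cheapest ordering ((5,3) → (4,3) → (2,2) → (1,4)) gives a lower bound of 1 + 3 + 3 = 7 moves.
A route of 7 moves achieves this: (5,3) → (4,3) → (3,3) → (2,3) → (2,2) → (1,2) → (1,3) → (1,4).
Since 7 matches the lower bound, it is optimal.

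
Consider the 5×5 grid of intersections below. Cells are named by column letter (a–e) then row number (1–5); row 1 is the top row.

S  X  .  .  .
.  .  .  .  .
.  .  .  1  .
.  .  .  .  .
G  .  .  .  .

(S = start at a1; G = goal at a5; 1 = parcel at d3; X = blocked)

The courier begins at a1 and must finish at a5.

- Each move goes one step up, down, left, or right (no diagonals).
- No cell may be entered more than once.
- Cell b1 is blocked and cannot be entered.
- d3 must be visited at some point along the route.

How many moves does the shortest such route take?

10

Any route passes through d3 somewhere between a1 and a5. Summing Manhattan distances along the two legs (a1 → d3 → a5) gives a lower bound of 5 + 5 = 10 moves.
A route of 10 moves achieves this: a1 → a2 → a3 → b3 → c3 → d3 → d4 → d5 → c5 → b5 → a5.
Since 10 matches the lower bound, it is optimal.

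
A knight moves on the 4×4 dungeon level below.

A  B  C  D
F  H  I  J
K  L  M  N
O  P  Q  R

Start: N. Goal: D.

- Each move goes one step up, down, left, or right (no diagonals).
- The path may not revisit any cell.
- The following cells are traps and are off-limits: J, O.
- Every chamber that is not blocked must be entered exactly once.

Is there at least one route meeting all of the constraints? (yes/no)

no

Colour the cells like a checkerboard: each orthogonal step flips colour, so a Hamiltonian route alternates colours. Here there are 7 cells of one colour and 7 of the other, with start on the same colour as the goal — the counts and endpoints can't be arranged into an alternating sequence of length 14, so no Hamiltonian route exists.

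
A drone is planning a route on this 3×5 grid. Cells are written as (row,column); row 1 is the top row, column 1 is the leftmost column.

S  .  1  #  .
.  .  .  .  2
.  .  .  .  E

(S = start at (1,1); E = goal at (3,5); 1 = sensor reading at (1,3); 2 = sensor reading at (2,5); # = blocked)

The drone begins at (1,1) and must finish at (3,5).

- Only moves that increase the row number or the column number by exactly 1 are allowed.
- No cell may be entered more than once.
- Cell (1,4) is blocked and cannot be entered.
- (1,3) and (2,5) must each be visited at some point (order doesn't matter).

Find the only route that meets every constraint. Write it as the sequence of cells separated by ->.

Moves only go right or down, so the column and row indices never decrease.
Route from (1,1): 2× right (reaching (1,3)), down to (2,3), 2× right (reaching (2,5)), down to (3,5) — 6 moves in all.
Check: all required cells visited.

(1,1) -> (1,2) -> (1,3) -> (2,3) -> (2,4) -> (2,5) -> (3,5)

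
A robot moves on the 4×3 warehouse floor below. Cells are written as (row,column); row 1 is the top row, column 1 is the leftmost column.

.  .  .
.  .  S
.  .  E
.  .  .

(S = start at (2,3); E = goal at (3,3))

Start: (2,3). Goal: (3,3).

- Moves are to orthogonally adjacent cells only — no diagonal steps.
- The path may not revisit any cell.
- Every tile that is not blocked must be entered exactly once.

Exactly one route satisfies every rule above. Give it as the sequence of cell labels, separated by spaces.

Need to visit all 12 open cells exactly once, starting at (2,3) and ending at (3,3).
Cell (4,3) has only two open neighbours ((3,3) and (4,2)), so the path must pass straight through it: one of those is the cell it's entered from and the other is where it exits.
Route from (2,3): up 1 to (1,3), left 2 to (1,1), down 1 to (2,1), right 1 to (2,2), down 1 to (3,2), left 1 to (3,1), down 1 to (4,1), right 2 to (4,3), up 1 to (3,3) — 11 moves in all.
Check: all 12 open cells covered.

(2,3) (1,3) (1,2) (1,1) (2,1) (2,2) (3,2) (3,1) (4,1) (4,2) (4,3) (3,3)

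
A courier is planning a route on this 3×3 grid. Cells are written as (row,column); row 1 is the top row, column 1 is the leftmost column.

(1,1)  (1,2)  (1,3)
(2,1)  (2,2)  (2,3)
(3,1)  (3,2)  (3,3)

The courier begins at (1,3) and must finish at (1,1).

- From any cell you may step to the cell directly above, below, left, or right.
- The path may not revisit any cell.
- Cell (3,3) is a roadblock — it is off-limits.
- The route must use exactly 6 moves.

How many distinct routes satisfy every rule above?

Need simple routes of exactly 6 moves from (1,3) to (1,1) (Manhattan distance 2, so 2 moves are spent on a detour and 2 undoing it).
Enumerating: (1,3) (2,3) (2,2) (3,2) (3,1) (2,1) (1,1) | (1,3) (1,2) (2,2) (3,2) (3,1) (2,1) (1,1).
That gives 2 routes.

2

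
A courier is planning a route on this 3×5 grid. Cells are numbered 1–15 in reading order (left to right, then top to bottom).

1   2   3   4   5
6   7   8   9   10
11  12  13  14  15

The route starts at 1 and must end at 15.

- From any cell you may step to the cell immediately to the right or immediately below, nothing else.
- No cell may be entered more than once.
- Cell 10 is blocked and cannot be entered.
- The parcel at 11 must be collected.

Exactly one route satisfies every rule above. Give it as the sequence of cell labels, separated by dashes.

1 - 6 - 11 - 12 - 13 - 14 - 15

Moves only go right or down, so the column and row indices never decrease.
Route from 1: down 2 to 11, right 4 to 15 — 6 moves in all.
Check: all required cells visited.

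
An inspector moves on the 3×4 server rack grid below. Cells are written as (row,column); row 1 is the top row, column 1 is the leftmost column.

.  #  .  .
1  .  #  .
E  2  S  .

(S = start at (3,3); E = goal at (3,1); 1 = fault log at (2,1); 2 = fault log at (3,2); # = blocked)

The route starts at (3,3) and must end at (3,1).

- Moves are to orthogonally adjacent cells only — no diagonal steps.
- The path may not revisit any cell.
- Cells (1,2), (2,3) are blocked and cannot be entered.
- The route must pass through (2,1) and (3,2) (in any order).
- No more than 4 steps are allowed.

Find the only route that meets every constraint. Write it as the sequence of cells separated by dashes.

Any route must reach (2,1) and (3,2) and still end at (3,1) within 4 moves, so the order of the required stops is forced.
Route from (3,3): left 1 to (3,2), up 1 to (2,2), left 1 to (2,1), down 1 to (3,1) — 4 moves in all.
Check: all required cells visited; 4 ≤ 4 moves.

(3,3) - (3,2) - (2,2) - (2,1) - (3,1)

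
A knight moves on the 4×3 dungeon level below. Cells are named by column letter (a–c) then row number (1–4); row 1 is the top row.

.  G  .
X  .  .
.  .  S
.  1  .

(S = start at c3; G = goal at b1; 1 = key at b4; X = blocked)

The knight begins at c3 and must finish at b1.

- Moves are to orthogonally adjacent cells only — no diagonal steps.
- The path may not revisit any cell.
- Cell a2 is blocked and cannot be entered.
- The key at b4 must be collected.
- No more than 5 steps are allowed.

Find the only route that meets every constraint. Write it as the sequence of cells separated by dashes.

Any route must reach b4 and still end at b1 within 5 moves, so the order of the required stops is forced.
Route from c3: down 1 to c4, left 1 to b4, up 3 to b1 — 5 moves in all.
Check: all required cells visited; 5 ≤ 5 moves.

c3 - c4 - b4 - b3 - b2 - b1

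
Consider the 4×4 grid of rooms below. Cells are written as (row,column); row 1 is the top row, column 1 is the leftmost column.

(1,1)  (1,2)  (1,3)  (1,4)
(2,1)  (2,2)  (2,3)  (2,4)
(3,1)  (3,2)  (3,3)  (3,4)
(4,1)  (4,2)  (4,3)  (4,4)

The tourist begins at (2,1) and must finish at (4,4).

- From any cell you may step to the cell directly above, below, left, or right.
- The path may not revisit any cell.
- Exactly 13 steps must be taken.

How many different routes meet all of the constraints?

27

Need simple routes of exactly 13 moves from (2,1) to (4,4) (Manhattan distance 5, so 4 moves are spent on a detour and 4 undoing it).
Branch systematically from the start, pruning whenever the remaining move budget drops below the Manhattan distance to (4,4) or differs from it in parity. Grouping the completions by first move — via (1,1): 11; via (3,1): 11; via (2,2): 5 — and summing: 11 + 11 + 5 = 27.
That gives 27 routes.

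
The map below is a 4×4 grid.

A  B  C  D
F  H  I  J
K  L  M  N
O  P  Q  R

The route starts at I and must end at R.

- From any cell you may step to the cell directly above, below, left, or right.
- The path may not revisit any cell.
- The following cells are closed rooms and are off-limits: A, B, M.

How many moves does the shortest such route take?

The Manhattan distance from I to R is |2−4| + |3−4| = 3, so at least 3 moves are needed.
A route of 3 moves achieves this: I → J → N → R.
Since 3 matches the lower bound, it is optimal.

3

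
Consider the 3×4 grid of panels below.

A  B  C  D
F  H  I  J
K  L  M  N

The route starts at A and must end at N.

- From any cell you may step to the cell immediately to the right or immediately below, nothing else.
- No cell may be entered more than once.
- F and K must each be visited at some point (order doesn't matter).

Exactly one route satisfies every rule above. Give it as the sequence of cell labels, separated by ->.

A -> F -> K -> L -> M -> N

Moves only go right or down, so the column and row indices never decrease.
Route from A: down 2 to K, right 3 to N — 5 moves in all.
Check: all required cells visited.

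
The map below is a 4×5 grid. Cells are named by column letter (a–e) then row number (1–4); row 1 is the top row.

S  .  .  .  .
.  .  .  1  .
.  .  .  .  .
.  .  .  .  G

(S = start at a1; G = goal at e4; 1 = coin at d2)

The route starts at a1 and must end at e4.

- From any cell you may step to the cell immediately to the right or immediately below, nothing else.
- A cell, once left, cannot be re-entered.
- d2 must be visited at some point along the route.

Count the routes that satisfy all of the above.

12

A right/down-only route from a1 to e4 makes exactly 3 down-moves and 4 right-moves in some order.
With no other constraints that would be C(7,3) = 35 routes.
Split at d2 and multiply the segment counts: a1→d2: 4; d2→e4: 3; product = 12.
That gives 12 routes.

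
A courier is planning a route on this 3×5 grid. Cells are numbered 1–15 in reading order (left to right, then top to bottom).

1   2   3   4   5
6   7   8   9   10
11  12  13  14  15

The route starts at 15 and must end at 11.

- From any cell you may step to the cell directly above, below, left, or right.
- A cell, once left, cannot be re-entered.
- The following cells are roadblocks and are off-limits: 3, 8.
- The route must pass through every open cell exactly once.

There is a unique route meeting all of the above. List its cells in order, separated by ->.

15 -> 10 -> 5 -> 4 -> 9 -> 14 -> 13 -> 12 -> 7 -> 2 -> 1 -> 6 -> 11

Need to visit all 13 open cells exactly once, starting at 15 and ending at 11.
Cell 1 has only two open neighbours (6 and 2), so the path must pass straight through it: one of those is the cell it's entered from and the other is where it exits.
Route from 15: 2× up (reaching 5), left to 4, 2× down (reaching 14), 2× left (reaching 12), 2× up (reaching 2), left to 1, 2× down (reaching 11) — 12 moves in all.
Check: all 13 open cells covered.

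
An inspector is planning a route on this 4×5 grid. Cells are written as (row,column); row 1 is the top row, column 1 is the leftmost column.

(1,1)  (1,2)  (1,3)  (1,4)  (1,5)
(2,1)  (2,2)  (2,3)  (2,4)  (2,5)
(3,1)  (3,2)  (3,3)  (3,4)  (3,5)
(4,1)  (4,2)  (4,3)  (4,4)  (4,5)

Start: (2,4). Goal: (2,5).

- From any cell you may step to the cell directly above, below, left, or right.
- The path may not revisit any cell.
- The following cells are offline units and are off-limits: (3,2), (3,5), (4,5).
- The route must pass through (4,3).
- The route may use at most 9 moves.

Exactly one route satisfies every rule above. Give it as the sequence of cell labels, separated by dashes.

Any route must reach (4,3) and still end at (2,5) within 9 moves, so the order of the required stops is forced.
Route from (2,4): down 2 to (4,4), left 1 to (4,3), up 3 to (1,3), right 2 to (1,5), down 1 to (2,5) — 9 moves in all.
Check: all required cells visited; 9 ≤ 9 moves.

(2,4) - (3,4) - (4,4) - (4,3) - (3,3) - (2,3) - (1,3) - (1,4) - (1,5) - (2,5)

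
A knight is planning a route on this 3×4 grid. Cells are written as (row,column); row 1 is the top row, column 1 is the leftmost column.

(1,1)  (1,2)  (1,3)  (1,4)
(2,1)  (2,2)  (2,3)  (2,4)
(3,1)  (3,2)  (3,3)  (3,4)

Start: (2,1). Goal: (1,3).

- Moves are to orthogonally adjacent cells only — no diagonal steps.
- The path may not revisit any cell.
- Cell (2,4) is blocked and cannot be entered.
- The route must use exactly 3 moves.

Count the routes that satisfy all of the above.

Need simple routes of exactly 3 moves from (2,1) to (1,3) (Manhattan distance 3, so 0 moves are spent on a detour and 0 undoing it).
Enumerating: (2,1) (1,1) (1,2) (1,3) | (2,1) (2,2) (1,2) (1,3) | (2,1) (2,2) (2,3) (1,3).
That gives 3 routes.

3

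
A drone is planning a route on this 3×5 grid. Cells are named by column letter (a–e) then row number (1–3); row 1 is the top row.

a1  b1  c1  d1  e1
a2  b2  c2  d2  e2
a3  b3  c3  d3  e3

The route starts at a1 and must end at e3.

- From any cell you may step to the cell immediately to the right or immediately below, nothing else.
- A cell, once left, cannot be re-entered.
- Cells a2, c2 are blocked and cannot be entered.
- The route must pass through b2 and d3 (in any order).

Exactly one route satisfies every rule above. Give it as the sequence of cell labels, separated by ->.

a1 -> b1 -> b2 -> b3 -> c3 -> d3 -> e3

Moves only go right or down, so the column and row indices never decrease.
Route from a1: right 1 to b1, down 2 to b3, right 3 to e3 — 6 moves in all.
Check: all required cells visited.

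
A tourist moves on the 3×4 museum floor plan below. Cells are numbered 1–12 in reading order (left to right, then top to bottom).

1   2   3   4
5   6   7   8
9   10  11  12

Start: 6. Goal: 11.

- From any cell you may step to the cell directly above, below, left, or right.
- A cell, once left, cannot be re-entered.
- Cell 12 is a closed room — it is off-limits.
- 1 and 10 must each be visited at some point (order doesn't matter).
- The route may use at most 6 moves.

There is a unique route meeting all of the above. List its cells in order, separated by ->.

6 -> 2 -> 1 -> 5 -> 9 -> 10 -> 11

Any route must reach 1 and 10 and still end at 11 within 6 moves, so the order of the required stops is forced.
Route from 6: up to 2, left to 1, 2× down (reaching 9), 2× right (reaching 11) — 6 moves in all.
Check: all required cells visited; 6 ≤ 6 moves.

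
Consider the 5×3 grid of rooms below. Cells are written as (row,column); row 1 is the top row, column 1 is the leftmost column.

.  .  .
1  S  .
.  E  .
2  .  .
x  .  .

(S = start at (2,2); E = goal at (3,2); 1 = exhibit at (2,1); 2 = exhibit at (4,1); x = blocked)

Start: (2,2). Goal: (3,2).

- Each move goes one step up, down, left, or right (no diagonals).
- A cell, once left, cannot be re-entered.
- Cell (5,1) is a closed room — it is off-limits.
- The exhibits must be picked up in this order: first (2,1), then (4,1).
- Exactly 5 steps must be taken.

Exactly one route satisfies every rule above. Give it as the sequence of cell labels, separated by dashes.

The waypoints must appear in the order (2,1), (4,1), with no cell reused.
Route from (2,2): left to (2,1), 2× down (reaching (4,1)), right to (4,2), up to (3,2) — 5 moves in all.
Check: order respected (1 at step 1, 2 at step 3); 5 moves as required.

(2,2) - (2,1) - (3,1) - (4,1) - (4,2) - (3,2)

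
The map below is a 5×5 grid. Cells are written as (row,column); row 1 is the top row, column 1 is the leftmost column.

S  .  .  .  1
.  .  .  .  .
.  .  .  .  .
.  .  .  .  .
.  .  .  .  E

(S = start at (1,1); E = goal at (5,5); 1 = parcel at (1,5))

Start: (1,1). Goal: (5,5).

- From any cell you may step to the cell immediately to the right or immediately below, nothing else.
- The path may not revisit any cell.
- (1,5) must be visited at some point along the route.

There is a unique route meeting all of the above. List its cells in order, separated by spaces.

Moves only go right or down, so the column and row indices never decrease.
Route from (1,1): 4× right (reaching (1,5)), 4× down (reaching (5,5)) — 8 moves in all.
Check: all required cells visited.

(1,1) (1,2) (1,3) (1,4) (1,5) (2,5) (3,5) (4,5) (5,5)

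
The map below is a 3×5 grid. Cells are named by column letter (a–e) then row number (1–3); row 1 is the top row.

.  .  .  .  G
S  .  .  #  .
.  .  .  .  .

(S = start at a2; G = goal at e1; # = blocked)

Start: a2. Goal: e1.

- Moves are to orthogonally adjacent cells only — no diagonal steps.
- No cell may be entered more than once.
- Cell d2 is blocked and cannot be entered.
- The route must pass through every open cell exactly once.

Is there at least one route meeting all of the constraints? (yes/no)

Exhausting the options from a2, every branch either dead-ends against blocked cells, would have to re-enter a cell already used, or reaches the goal with a constraint still unmet.

no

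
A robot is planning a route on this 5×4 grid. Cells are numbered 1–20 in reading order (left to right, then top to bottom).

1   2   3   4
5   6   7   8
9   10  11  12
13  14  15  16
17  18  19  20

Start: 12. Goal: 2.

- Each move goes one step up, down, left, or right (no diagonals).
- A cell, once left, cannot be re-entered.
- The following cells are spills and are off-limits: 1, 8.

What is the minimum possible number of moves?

The Manhattan distance from 12 to 2 is |3−1| + |4−2| = 4, so at least 4 moves are needed.
A route of 4 moves achieves this: 12 → 11 → 7 → 3 → 2.
Since 4 matches the lower bound, it is optimal.

4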